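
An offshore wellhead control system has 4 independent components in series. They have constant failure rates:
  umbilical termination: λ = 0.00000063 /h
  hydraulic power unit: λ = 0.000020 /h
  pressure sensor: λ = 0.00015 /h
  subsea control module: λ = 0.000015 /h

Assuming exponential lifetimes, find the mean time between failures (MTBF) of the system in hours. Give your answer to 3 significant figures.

5390

Series of exponential components: λ_sys = Σ λ_i
λ_sys = 0.00000063 + 0.000020 + 0.00015 + 0.000015 = 1.8563e-04 /h
MTBF = 1 / λ_sys = 5390 h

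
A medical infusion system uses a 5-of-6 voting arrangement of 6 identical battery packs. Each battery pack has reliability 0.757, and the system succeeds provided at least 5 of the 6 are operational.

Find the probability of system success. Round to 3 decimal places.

R = Σ_{i=5}^{6} C(6,i) p^i (1−p)^{6−i} with p = 0.757
C(6,5)·0.757^5·0.243^1 = 0.36244
C(6,6)·0.757^6·0.243^0 = 0.18818
Sum = 0.551

0.551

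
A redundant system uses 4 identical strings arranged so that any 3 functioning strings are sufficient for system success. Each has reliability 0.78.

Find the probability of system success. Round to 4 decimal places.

0.7878

R = Σ_{i=3}^{4} C(4,i) p^i (1−p)^{4−i} with p = 0.78
C(4,3)·0.78^3·0.22^1 = 0.417606
C(4,4)·0.78^4·0.22^0 = 0.370151
Sum = 0.7878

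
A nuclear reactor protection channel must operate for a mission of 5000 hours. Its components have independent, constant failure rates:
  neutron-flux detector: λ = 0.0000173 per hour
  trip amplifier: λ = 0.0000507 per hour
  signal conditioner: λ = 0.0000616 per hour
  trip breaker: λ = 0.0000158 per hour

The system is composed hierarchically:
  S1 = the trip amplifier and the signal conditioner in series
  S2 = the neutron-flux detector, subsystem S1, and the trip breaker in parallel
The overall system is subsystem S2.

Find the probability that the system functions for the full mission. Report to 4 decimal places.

0.9973

R(neutron-flux detector) = exp(−0.0000173 × 5000) = 0.917136
R(trip amplifier) = exp(−0.0000507 × 5000) = 0.776080
R(signal conditioner) = exp(−0.0000616 × 5000) = 0.734915
R(trip breaker) = exp(−0.0000158 × 5000) = 0.924040
Series (trip amplifier and signal conditioner): 0.776080 × 0.734915 = 0.570353
Parallel (neutron-flux detector, [0.570353], and trip breaker): 1 − (1 − 0.917136)(1 − 0.570353)(1 − 0.924040) = 0.9973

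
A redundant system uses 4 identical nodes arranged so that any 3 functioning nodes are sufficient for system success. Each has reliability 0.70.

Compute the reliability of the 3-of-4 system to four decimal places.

R = Σ_{i=3}^{4} C(4,i) p^i (1−p)^{4−i} with p = 0.70
C(4,3)·0.70^3·0.30^1 = 0.411600
C(4,4)·0.70^4·0.30^0 = 0.240100
Sum = 0.6517

0.6517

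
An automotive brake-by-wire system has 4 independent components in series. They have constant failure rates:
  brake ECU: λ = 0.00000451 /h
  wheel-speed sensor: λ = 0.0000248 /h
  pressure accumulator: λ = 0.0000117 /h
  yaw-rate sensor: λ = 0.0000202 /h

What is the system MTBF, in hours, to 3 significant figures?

Series of exponential components: λ_sys = Σ λ_i
λ_sys = 0.00000451 + 0.0000248 + 0.0000117 + 0.0000202 = 6.1210e-05 /h
MTBF = 1 / λ_sys = 16300 h

16300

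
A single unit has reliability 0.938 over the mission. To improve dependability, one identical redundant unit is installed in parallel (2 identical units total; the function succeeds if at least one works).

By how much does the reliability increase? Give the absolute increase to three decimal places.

R_before = 0.938
R_after = 1 − (1 − 0.938)^2 = 0.996
ΔR = 0.996 − 0.938 = 0.058

0.058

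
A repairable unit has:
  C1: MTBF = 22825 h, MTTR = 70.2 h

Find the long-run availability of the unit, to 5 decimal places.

0.99693

A(C1) = MTBF/(MTBF+MTTR) = 22825/(22825+70.2) = 0.99693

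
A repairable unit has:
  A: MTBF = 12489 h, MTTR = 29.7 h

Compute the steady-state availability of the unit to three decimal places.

A(A) = MTBF/(MTBF+MTTR) = 12489/(12489+29.7) = 0.998

0.998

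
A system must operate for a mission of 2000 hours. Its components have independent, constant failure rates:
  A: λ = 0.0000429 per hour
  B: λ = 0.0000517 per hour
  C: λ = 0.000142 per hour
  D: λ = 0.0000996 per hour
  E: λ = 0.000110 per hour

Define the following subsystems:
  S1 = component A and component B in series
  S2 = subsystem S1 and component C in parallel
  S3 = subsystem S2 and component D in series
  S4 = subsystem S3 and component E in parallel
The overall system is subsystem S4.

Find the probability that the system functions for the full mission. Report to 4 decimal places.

R(A) = exp(−0.0000429 × 2000) = 0.917778
R(B) = exp(−0.0000517 × 2000) = 0.901766
R(C) = exp(−0.000142 × 2000) = 0.752767
R(D) = exp(−0.0000996 × 2000) = 0.819386
R(E) = exp(−0.000110 × 2000) = 0.802519
Series (A and B): 0.917778 × 0.901766 = 0.827621
Parallel ([0.827621] and C): 1 − (1 − 0.827621)(1 − 0.752767) = 0.957382
Series ([0.957382] and D): 0.957382 × 0.819386 = 0.784465
Parallel ([0.784465] and E): 1 − (1 − 0.784465)(1 − 0.802519) = 0.9574

0.9574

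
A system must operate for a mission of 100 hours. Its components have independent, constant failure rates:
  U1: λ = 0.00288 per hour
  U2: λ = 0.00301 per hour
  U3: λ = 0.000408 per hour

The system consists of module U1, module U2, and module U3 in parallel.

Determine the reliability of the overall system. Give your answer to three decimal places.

0.997

R(U1) = exp(−0.00288 × 100) = 0.74976
R(U2) = exp(−0.00301 × 100) = 0.74008
R(U3) = exp(−0.000408 × 100) = 0.96002
Parallel (U1, U2, and U3): 1 − (1 − 0.74976)(1 − 0.74008)(1 − 0.96002) = 0.997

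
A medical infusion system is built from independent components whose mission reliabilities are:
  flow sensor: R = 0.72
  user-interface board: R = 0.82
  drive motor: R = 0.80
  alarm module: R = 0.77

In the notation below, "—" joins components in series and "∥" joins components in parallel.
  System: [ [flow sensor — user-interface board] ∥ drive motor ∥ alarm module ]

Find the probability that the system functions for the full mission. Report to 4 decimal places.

0.9812

Series (flow sensor and user-interface board): 0.720000 × 0.820000 = 0.590400
Parallel ([0.590400], drive motor, and alarm module): 1 − (1 − 0.590400)(1 − 0.800000)(1 − 0.770000) = 0.9812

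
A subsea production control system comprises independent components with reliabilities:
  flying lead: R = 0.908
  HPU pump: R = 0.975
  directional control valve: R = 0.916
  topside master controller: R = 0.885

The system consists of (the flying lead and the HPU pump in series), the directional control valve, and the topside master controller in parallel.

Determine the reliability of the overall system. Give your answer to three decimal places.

0.999

Series (flying lead and HPU pump): 0.90800 × 0.97500 = 0.88530
Parallel ([0.88530], directional control valve, and topside master controller): 1 − (1 − 0.88530)(1 − 0.91600)(1 − 0.88500) = 0.999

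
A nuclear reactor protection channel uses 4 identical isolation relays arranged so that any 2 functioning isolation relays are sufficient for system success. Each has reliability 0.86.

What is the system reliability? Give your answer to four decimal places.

0.9902

R = Σ_{i=2}^{4} C(4,i) p^i (1−p)^{4−i} with p = 0.86
C(4,2)·0.86^2·0.14^2 = 0.086977
C(4,3)·0.86^3·0.14^1 = 0.356191
C(4,4)·0.86^4·0.14^0 = 0.547008
Sum = 0.9902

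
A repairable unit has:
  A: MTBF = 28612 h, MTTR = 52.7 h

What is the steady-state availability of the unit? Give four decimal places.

A(A) = MTBF/(MTBF+MTTR) = 28612/(28612+52.7) = 0.9982

0.9982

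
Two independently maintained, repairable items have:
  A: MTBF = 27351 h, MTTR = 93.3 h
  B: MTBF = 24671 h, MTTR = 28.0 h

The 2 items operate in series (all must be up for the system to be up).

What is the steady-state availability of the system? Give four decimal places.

0.9955

A(A) = MTBF/(MTBF+MTTR) = 27351/(27351+93.3) = 0.996600
A(B) = MTBF/(MTBF+MTTR) = 24671/(24671+28.0) = 0.998866
Series availability: 0.996600 × 0.998866 = 0.9955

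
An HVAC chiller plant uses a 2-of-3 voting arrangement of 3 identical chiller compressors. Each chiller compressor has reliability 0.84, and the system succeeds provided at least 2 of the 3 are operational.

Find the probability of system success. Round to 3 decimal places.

0.931

R = Σ_{i=2}^{3} C(3,i) p^i (1−p)^{3−i} with p = 0.84
C(3,2)·0.84^2·0.16^1 = 0.33869
C(3,3)·0.84^3·0.16^0 = 0.59270
Sum = 0.931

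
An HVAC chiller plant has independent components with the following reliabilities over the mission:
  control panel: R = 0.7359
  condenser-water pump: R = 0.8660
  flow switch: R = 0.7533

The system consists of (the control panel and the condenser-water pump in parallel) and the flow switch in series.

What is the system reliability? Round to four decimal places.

0.7266

Parallel (control panel and condenser-water pump): 1 − (1 − 0.735900)(1 − 0.866000) = 0.964611
Series ([0.964611] and flow switch): 0.964611 × 0.753300 = 0.7266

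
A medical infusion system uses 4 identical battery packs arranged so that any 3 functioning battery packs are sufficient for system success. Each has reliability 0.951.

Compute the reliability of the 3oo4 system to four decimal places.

R = Σ_{i=3}^{4} C(4,i) p^i (1−p)^{4−i} with p = 0.951
C(4,3)·0.951^3·0.049^1 = 0.168577
C(4,4)·0.951^4·0.049^0 = 0.817941
Sum = 0.9865

0.9865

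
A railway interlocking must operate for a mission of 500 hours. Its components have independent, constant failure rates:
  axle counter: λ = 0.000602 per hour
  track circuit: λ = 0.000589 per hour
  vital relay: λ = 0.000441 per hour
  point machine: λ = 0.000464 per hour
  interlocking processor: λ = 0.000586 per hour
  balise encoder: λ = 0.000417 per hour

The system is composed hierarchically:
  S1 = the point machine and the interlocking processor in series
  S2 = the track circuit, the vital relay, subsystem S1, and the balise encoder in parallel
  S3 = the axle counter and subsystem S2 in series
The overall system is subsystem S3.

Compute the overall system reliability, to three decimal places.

R(axle counter) = exp(−0.000602 × 500) = 0.74008
R(track circuit) = exp(−0.000589 × 500) = 0.74490
R(vital relay) = exp(−0.000441 × 500) = 0.80212
R(point machine) = exp(−0.000464 × 500) = 0.79295
R(interlocking processor) = exp(−0.000586 × 500) = 0.74602
R(balise encoder) = exp(−0.000417 × 500) = 0.81180
Series (point machine and interlocking processor): 0.79295 × 0.74602 = 0.59156
Parallel (track circuit, vital relay, [0.59156], and balise encoder): 1 − (1 − 0.74490)(1 − 0.80212)(1 − 0.59156)(1 − 0.81180) = 0.99612
Series (axle counter and [0.99612]): 0.74008 × 0.99612 = 0.737

0.737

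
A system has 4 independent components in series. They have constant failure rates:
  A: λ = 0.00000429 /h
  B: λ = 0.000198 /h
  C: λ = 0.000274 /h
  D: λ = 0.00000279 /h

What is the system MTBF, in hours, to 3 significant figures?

Series of exponential components: λ_sys = Σ λ_i
λ_sys = 0.00000429 + 0.000198 + 0.000274 + 0.00000279 = 4.7908e-04 /h
MTBF = 1 / λ_sys = 2090 h

2090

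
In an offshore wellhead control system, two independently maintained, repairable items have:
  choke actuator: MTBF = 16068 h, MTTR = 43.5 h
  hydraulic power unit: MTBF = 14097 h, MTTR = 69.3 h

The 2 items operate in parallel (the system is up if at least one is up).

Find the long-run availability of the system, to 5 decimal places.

A(choke actuator) = MTBF/(MTBF+MTTR) = 16068/(16068+43.5) = 0.997300
A(hydraulic power unit) = MTBF/(MTBF+MTTR) = 14097/(14097+69.3) = 0.995108
Parallel availability: 1 − (1 − 0.997300)(1 − 0.995108) = 0.99999

0.99999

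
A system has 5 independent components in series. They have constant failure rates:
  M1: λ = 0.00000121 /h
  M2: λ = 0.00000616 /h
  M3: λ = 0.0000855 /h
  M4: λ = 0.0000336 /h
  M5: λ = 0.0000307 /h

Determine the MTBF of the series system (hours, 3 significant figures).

6360

Series of exponential components: λ_sys = Σ λ_i
λ_sys = 0.00000121 + 0.00000616 + 0.0000855 + 0.0000336 + 0.0000307 = 1.5717e-04 /h
MTBF = 1 / λ_sys = 6360 h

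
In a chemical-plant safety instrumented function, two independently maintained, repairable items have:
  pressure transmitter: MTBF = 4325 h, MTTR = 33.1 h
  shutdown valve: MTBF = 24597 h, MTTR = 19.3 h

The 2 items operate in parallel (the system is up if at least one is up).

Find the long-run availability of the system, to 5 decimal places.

A(pressure transmitter) = MTBF/(MTBF+MTTR) = 4325/(4325+33.1) = 0.992405
A(shutdown valve) = MTBF/(MTBF+MTTR) = 24597/(24597+19.3) = 0.999216
Parallel availability: 1 − (1 − 0.992405)(1 − 0.999216) = 0.99999

0.99999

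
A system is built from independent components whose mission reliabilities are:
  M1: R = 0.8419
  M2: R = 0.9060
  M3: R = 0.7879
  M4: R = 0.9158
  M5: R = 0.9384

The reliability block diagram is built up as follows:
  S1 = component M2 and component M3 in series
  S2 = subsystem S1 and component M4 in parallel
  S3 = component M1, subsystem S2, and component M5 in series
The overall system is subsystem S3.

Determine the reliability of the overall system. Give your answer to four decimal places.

0.7710

Series (M2 and M3): 0.906000 × 0.787900 = 0.713837
Parallel ([0.713837] and M4): 1 − (1 − 0.713837)(1 − 0.915800) = 0.975905
Series (M1, [0.975905], and M5): 0.841900 × 0.975905 × 0.938400 = 0.7710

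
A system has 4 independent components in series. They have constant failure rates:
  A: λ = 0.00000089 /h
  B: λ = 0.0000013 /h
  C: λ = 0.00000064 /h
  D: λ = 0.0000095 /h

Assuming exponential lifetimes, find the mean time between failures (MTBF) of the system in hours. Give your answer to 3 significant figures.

81100

Series of exponential components: λ_sys = Σ λ_i
λ_sys = 0.00000089 + 0.0000013 + 0.00000064 + 0.0000095 = 1.2330e-05 /h
MTBF = 1 / λ_sys = 81100 h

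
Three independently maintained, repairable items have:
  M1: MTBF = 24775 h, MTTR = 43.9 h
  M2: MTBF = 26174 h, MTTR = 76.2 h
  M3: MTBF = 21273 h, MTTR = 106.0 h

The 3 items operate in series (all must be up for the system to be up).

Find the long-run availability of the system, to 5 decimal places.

0.99040

A(M1) = MTBF/(MTBF+MTTR) = 24775/(24775+43.9) = 0.998231
A(M2) = MTBF/(MTBF+MTTR) = 26174/(26174+76.2) = 0.997097
A(M3) = MTBF/(MTBF+MTTR) = 21273/(21273+106.0) = 0.995042
Series availability: 0.998231 × 0.997097 × 0.995042 = 0.99040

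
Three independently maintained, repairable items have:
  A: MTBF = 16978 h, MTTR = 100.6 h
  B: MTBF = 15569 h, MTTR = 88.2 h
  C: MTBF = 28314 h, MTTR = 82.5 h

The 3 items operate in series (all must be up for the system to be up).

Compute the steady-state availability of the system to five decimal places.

A(A) = MTBF/(MTBF+MTTR) = 16978/(16978+100.6) = 0.994110
A(B) = MTBF/(MTBF+MTTR) = 15569/(15569+88.2) = 0.994367
A(C) = MTBF/(MTBF+MTTR) = 28314/(28314+82.5) = 0.997095
Series availability: 0.994110 × 0.994367 × 0.997095 = 0.98564

0.98564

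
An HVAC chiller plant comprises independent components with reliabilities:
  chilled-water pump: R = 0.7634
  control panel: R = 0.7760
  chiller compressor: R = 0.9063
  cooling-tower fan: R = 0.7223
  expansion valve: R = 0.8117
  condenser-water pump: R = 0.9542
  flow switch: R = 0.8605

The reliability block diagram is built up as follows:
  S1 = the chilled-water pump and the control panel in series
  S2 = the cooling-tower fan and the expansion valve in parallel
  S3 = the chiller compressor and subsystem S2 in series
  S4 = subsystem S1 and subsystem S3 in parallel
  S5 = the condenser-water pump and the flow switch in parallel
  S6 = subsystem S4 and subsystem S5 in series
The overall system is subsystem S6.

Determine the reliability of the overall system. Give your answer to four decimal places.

Series (chilled-water pump and control panel): 0.763400 × 0.776000 = 0.592398
Parallel (cooling-tower fan and expansion valve): 1 − (1 − 0.722300)(1 − 0.811700) = 0.947709
Series (chiller compressor and [0.947709]): 0.906300 × 0.947709 = 0.858909
Parallel ([0.592398] and [0.858909]): 1 − (1 − 0.592398)(1 − 0.858909) = 0.942491
Parallel (condenser-water pump and flow switch): 1 − (1 − 0.954200)(1 − 0.860500) = 0.993611
Series ([0.942491] and [0.993611]): 0.942491 × 0.993611 = 0.9365

0.9365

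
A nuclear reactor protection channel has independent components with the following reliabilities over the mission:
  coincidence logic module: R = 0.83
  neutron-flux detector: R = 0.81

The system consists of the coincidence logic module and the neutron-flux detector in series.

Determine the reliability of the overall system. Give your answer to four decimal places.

Series (coincidence logic module and neutron-flux detector): 0.830000 × 0.810000 = 0.6723

0.6723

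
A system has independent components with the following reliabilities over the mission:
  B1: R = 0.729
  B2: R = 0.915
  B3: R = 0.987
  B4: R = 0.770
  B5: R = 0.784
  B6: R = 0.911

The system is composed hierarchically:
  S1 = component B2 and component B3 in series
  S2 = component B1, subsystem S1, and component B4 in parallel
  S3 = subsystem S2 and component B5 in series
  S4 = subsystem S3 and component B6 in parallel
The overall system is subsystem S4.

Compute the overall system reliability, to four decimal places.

Series (B2 and B3): 0.915000 × 0.987000 = 0.903105
Parallel (B1, [0.903105], and B4): 1 − (1 − 0.729000)(1 − 0.903105)(1 − 0.770000) = 0.993961
Series ([0.993961] and B5): 0.993961 × 0.784000 = 0.779265
Parallel ([0.779265] and B6): 1 − (1 − 0.779265)(1 − 0.911000) = 0.9804

0.9804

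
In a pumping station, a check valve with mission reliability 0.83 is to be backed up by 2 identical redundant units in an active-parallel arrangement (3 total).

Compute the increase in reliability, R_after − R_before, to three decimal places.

0.165

R_before = 0.83
R_after = 1 − (1 − 0.83)^3 = 0.995
ΔR = 0.995 − 0.83 = 0.165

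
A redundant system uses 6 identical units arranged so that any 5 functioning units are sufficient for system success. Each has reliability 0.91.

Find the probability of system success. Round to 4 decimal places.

R = Σ_{i=5}^{6} C(6,i) p^i (1−p)^{6−i} with p = 0.91
C(6,5)·0.91^5·0.09^1 = 0.336977
C(6,6)·0.91^6·0.09^0 = 0.567869
Sum = 0.9048

0.9048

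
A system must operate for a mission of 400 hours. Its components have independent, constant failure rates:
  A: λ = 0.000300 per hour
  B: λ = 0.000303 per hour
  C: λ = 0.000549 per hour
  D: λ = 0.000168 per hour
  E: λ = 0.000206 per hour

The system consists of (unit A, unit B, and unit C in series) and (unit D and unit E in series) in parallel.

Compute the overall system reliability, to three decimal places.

0.949

R(A) = exp(−0.000300 × 400) = 0.88692
R(B) = exp(−0.000303 × 400) = 0.88586
R(C) = exp(−0.000549 × 400) = 0.80284
R(D) = exp(−0.000168 × 400) = 0.93501
R(E) = exp(−0.000206 × 400) = 0.92090
Series (A, B, and C): 0.88692 × 0.88586 × 0.80284 = 0.63078
Series (D and E): 0.93501 × 0.92090 = 0.86105
Parallel ([0.63078] and [0.86105]): 1 − (1 − 0.63078)(1 − 0.86105) = 0.949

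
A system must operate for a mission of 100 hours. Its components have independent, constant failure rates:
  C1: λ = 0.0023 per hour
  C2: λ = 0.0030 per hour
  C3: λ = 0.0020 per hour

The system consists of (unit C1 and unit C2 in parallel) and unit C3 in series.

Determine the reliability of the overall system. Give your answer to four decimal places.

R(C1) = exp(−0.0023 × 100) = 0.794534
R(C2) = exp(−0.0030 × 100) = 0.740818
R(C3) = exp(−0.0020 × 100) = 0.818731
Parallel (C1 and C2): 1 − (1 − 0.794534)(1 − 0.740818) = 0.946747
Series ([0.946747] and C3): 0.946747 × 0.818731 = 0.7751

0.7751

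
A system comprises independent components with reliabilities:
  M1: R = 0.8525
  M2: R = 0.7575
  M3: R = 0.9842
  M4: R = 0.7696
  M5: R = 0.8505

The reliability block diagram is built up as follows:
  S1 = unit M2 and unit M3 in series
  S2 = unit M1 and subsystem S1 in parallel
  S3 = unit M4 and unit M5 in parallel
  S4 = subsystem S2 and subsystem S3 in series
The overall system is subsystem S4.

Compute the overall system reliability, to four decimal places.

0.9293

Series (M2 and M3): 0.757500 × 0.984200 = 0.745532
Parallel (M1 and [0.745532]): 1 − (1 − 0.852500)(1 − 0.745532) = 0.962466
Parallel (M4 and M5): 1 − (1 − 0.769600)(1 − 0.850500) = 0.965555
Series ([0.962466] and [0.965555]): 0.962466 × 0.965555 = 0.9293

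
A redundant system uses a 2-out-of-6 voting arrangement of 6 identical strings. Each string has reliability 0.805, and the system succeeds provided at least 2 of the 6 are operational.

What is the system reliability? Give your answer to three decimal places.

0.999

R = Σ_{i=2}^{6} C(6,i) p^i (1−p)^{6−i} with p = 0.805
C(6,2)·0.805^2·0.195^4 = 0.01405
C(6,3)·0.805^3·0.195^3 = 0.07736
C(6,4)·0.805^4·0.195^2 = 0.23952
C(6,5)·0.805^5·0.195^1 = 0.39552
C(6,6)·0.805^6·0.195^0 = 0.27213
Sum = 0.999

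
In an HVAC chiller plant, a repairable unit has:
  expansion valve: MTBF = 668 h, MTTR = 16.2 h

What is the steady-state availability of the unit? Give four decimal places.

A(expansion valve) = MTBF/(MTBF+MTTR) = 668/(668+16.2) = 0.9763

0.9763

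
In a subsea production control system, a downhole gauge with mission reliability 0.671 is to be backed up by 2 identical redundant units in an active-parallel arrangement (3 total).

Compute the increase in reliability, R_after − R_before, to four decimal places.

0.2934

R_before = 0.671
R_after = 1 − (1 − 0.671)^3 = 0.9644
ΔR = 0.9644 − 0.671 = 0.2934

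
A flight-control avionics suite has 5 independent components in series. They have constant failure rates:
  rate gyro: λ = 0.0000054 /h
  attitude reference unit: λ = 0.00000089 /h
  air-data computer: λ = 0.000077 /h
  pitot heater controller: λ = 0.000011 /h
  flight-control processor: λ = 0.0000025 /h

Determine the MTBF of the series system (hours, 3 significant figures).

Series of exponential components: λ_sys = Σ λ_i
λ_sys = 0.0000054 + 0.00000089 + 0.000077 + 0.000011 + 0.0000025 = 9.6790e-05 /h
MTBF = 1 / λ_sys = 10300 h

10300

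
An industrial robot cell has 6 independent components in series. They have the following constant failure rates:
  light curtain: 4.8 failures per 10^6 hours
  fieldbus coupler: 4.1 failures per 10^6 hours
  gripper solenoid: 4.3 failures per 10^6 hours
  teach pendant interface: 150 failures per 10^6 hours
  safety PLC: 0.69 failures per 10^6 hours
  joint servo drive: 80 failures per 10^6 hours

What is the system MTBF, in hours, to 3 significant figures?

4100

Series of exponential components: λ_sys = Σ λ_i
λ_sys = 0.0000048 + 0.0000041 + 0.0000043 + 0.00015 + 0.00000069 + 0.000080 = 2.4389e-04 /h
MTBF = 1 / λ_sys = 4100 h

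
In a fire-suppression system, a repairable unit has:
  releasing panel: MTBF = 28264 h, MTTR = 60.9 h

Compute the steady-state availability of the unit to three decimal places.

A(releasing panel) = MTBF/(MTBF+MTTR) = 28264/(28264+60.9) = 0.998

0.998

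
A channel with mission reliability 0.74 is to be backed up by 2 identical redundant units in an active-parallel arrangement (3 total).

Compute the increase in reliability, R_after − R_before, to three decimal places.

0.242

R_before = 0.74
R_after = 1 − (1 − 0.74)^3 = 0.982
ΔR = 0.982 − 0.74 = 0.242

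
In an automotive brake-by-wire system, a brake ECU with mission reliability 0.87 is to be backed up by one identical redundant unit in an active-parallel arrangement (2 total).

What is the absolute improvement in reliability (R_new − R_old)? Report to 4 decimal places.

R_before = 0.87
R_after = 1 − (1 − 0.87)^2 = 0.9831
ΔR = 0.9831 − 0.87 = 0.1131

0.1131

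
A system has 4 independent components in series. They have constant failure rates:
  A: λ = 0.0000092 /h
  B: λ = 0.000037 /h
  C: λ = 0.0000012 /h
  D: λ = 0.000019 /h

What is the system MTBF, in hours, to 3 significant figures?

15100

Series of exponential components: λ_sys = Σ λ_i
λ_sys = 0.0000092 + 0.000037 + 0.0000012 + 0.000019 = 6.6400e-05 /h
MTBF = 1 / λ_sys = 15100 h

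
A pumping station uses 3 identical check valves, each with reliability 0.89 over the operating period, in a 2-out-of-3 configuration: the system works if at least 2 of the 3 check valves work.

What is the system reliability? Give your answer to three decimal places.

R = Σ_{i=2}^{3} C(3,i) p^i (1−p)^{3−i} with p = 0.89
C(3,2)·0.89^2·0.11^1 = 0.26139
C(3,3)·0.89^3·0.11^0 = 0.70497
Sum = 0.966

0.966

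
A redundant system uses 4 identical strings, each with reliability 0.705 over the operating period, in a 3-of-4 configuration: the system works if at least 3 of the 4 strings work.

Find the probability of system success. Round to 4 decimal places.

0.6605

R = Σ_{i=3}^{4} C(4,i) p^i (1−p)^{4−i} with p = 0.705
C(4,3)·0.705^3·0.295^1 = 0.413475
C(4,4)·0.705^4·0.295^0 = 0.247034
Sum = 0.6605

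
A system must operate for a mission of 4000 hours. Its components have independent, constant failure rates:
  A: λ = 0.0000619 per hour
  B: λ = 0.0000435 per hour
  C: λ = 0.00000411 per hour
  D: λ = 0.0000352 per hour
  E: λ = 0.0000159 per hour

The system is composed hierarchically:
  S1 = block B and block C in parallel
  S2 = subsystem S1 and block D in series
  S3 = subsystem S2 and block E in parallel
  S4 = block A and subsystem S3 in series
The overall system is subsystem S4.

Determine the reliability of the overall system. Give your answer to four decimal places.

0.7742

R(A) = exp(−0.0000619 × 4000) = 0.780672
R(B) = exp(−0.0000435 × 4000) = 0.840297
R(C) = exp(−0.00000411 × 4000) = 0.983694
R(D) = exp(−0.0000352 × 4000) = 0.868663
R(E) = exp(−0.0000159 × 4000) = 0.938380
Parallel (B and C): 1 − (1 − 0.840297)(1 − 0.983694) = 0.997396
Series ([0.997396] and D): 0.997396 × 0.868663 = 0.866401
Parallel ([0.866401] and E): 1 − (1 − 0.866401)(1 − 0.938380) = 0.991768
Series (A and [0.991768]): 0.780672 × 0.991768 = 0.7742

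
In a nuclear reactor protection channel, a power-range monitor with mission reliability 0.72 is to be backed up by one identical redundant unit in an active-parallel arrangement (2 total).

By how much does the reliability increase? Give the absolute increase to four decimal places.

R_before = 0.72
R_after = 1 − (1 − 0.72)^2 = 0.9216
ΔR = 0.9216 − 0.72 = 0.2016

0.2016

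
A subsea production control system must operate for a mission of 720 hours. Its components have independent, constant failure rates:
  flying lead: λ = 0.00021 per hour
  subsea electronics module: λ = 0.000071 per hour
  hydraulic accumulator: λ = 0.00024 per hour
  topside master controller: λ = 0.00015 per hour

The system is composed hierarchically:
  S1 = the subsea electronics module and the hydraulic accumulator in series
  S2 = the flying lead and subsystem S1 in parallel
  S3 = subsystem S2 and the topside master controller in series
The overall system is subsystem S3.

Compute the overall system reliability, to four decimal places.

0.8724

R(flying lead) = exp(−0.00021 × 720) = 0.859676
R(subsea electronics module) = exp(−0.000071 × 720) = 0.950165
R(hydraulic accumulator) = exp(−0.00024 × 720) = 0.841306
R(topside master controller) = exp(−0.00015 × 720) = 0.897628
Series (subsea electronics module and hydraulic accumulator): 0.950165 × 0.841306 = 0.799380
Parallel (flying lead and [0.799380]): 1 − (1 − 0.859676)(1 − 0.799380) = 0.971848
Series ([0.971848] and topside master controller): 0.971848 × 0.897628 = 0.8724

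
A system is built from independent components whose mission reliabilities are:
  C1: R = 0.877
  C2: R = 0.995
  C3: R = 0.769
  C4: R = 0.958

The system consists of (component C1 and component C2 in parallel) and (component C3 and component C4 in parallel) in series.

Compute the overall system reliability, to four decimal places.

0.9897

Parallel (C1 and C2): 1 − (1 − 0.877000)(1 − 0.995000) = 0.999385
Parallel (C3 and C4): 1 − (1 − 0.769000)(1 − 0.958000) = 0.990298
Series ([0.999385] and [0.990298]): 0.999385 × 0.990298 = 0.9897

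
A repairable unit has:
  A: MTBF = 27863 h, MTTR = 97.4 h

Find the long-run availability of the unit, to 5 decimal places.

A(A) = MTBF/(MTBF+MTTR) = 27863/(27863+97.4) = 0.99652

0.99652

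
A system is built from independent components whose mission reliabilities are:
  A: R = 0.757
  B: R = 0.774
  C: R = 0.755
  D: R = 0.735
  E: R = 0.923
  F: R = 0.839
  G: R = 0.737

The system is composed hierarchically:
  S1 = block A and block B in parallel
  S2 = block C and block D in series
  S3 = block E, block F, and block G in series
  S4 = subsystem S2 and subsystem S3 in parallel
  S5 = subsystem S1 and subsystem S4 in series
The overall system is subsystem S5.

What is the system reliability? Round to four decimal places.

0.7645

Parallel (A and B): 1 − (1 − 0.757000)(1 − 0.774000) = 0.945082
Series (C and D): 0.755000 × 0.735000 = 0.554925
Series (E, F, and G): 0.923000 × 0.839000 × 0.737000 = 0.570731
Parallel ([0.554925] and [0.570731]): 1 − (1 − 0.554925)(1 − 0.570731) = 0.808943
Series ([0.945082] and [0.808943]): 0.945082 × 0.808943 = 0.7645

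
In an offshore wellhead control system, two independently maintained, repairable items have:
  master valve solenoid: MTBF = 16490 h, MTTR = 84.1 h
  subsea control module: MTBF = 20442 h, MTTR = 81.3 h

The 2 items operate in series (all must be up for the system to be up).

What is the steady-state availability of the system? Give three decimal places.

0.991

A(master valve solenoid) = MTBF/(MTBF+MTTR) = 16490/(16490+84.1) = 0.994926
A(subsea control module) = MTBF/(MTBF+MTTR) = 20442/(20442+81.3) = 0.996039
Series availability: 0.994926 × 0.996039 = 0.991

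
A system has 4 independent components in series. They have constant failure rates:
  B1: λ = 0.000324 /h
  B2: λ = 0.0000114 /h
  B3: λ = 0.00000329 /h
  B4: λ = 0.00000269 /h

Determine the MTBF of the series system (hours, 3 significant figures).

Series of exponential components: λ_sys = Σ λ_i
λ_sys = 0.000324 + 0.0000114 + 0.00000329 + 0.00000269 = 3.4138e-04 /h
MTBF = 1 / λ_sys = 2930 h

2930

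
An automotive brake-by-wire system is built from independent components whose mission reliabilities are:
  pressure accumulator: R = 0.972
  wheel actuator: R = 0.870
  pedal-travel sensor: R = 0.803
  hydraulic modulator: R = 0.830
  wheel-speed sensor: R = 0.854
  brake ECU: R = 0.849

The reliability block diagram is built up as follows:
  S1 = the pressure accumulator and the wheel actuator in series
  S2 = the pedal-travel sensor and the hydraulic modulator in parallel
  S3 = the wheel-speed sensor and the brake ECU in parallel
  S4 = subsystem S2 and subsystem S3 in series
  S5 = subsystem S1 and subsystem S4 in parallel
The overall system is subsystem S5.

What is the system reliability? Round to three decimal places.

0.992

Series (pressure accumulator and wheel actuator): 0.97200 × 0.87000 = 0.84564
Parallel (pedal-travel sensor and hydraulic modulator): 1 − (1 − 0.80300)(1 − 0.83000) = 0.96651
Parallel (wheel-speed sensor and brake ECU): 1 − (1 − 0.85400)(1 − 0.84900) = 0.97795
Series ([0.96651] and [0.97795]): 0.96651 × 0.97795 = 0.94520
Parallel ([0.84564] and [0.94520]): 1 − (1 − 0.84564)(1 − 0.94520) = 0.992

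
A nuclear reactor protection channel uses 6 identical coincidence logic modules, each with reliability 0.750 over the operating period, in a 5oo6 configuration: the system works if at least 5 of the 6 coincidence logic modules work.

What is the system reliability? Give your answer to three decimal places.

0.534

R = Σ_{i=5}^{6} C(6,i) p^i (1−p)^{6−i} with p = 0.750
C(6,5)·0.750^5·0.250^1 = 0.35596
C(6,6)·0.750^6·0.250^0 = 0.17798
Sum = 0.534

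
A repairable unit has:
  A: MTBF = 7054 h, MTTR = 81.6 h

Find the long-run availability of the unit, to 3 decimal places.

0.989

A(A) = MTBF/(MTBF+MTTR) = 7054/(7054+81.6) = 0.989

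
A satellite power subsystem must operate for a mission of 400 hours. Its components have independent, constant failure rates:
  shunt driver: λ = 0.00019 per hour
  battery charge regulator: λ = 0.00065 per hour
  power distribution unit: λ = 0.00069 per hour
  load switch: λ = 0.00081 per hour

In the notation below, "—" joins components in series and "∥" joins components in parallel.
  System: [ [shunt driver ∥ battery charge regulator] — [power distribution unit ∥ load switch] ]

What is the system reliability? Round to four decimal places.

0.9176

R(shunt driver) = exp(−0.00019 × 400) = 0.926816
R(battery charge regulator) = exp(−0.00065 × 400) = 0.771052
R(power distribution unit) = exp(−0.00069 × 400) = 0.758813
R(load switch) = exp(−0.00081 × 400) = 0.723250
Parallel (shunt driver and battery charge regulator): 1 − (1 − 0.926816)(1 − 0.771052) = 0.983245
Parallel (power distribution unit and load switch): 1 − (1 − 0.758813)(1 − 0.723250) = 0.933251
Series ([0.983245] and [0.933251]): 0.983245 × 0.933251 = 0.9176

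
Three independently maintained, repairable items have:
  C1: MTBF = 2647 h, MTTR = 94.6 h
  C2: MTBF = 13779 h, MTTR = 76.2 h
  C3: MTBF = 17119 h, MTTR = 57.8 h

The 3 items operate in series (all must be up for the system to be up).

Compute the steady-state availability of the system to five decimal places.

0.95695

A(C1) = MTBF/(MTBF+MTTR) = 2647/(2647+94.6) = 0.965495
A(C2) = MTBF/(MTBF+MTTR) = 13779/(13779+76.2) = 0.994500
A(C3) = MTBF/(MTBF+MTTR) = 17119/(17119+57.8) = 0.996635
Series availability: 0.965495 × 0.994500 × 0.996635 = 0.95695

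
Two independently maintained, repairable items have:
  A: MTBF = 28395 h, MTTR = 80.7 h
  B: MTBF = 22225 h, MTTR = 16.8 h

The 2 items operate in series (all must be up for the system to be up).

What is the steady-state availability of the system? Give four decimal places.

A(A) = MTBF/(MTBF+MTTR) = 28395/(28395+80.7) = 0.997166
A(B) = MTBF/(MTBF+MTTR) = 22225/(22225+16.8) = 0.999245
Series availability: 0.997166 × 0.999245 = 0.9964

0.9964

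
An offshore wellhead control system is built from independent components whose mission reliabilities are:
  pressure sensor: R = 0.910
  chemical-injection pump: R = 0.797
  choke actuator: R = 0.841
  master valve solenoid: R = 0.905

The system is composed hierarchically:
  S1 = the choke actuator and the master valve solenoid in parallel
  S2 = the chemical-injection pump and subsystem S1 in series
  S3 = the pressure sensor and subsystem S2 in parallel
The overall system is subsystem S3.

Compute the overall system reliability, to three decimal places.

Parallel (choke actuator and master valve solenoid): 1 − (1 − 0.84100)(1 − 0.90500) = 0.98490
Series (chemical-injection pump and [0.98490]): 0.79700 × 0.98490 = 0.78497
Parallel (pressure sensor and [0.78497]): 1 − (1 − 0.91000)(1 − 0.78497) = 0.981

0.981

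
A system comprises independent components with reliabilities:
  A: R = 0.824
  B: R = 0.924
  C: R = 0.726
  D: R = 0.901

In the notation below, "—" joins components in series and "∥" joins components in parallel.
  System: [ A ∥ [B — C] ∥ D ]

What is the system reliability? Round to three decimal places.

0.994

Series (B and C): 0.92400 × 0.72600 = 0.67082
Parallel (A, [0.67082], and D): 1 − (1 − 0.82400)(1 − 0.67082)(1 − 0.90100) = 0.994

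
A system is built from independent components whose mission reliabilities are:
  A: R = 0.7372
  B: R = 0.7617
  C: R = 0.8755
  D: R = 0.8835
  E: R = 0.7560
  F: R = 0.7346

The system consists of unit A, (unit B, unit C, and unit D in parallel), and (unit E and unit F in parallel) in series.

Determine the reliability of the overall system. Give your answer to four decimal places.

0.6871

Parallel (B, C, and D): 1 − (1 − 0.761700)(1 − 0.875500)(1 − 0.883500) = 0.996544
Parallel (E and F): 1 − (1 − 0.756000)(1 − 0.734600) = 0.935242
Series (A, [0.996544], and [0.935242]): 0.737200 × 0.996544 × 0.935242 = 0.6871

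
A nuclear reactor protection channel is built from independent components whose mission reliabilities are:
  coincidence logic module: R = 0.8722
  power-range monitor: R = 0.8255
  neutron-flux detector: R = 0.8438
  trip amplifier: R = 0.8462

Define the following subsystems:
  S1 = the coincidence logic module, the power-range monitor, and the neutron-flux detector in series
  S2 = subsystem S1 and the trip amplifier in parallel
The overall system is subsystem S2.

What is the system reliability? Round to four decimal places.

0.9396

Series (coincidence logic module, power-range monitor, and neutron-flux detector): 0.872200 × 0.825500 × 0.843800 = 0.607537
Parallel ([0.607537] and trip amplifier): 1 − (1 − 0.607537)(1 − 0.846200) = 0.9396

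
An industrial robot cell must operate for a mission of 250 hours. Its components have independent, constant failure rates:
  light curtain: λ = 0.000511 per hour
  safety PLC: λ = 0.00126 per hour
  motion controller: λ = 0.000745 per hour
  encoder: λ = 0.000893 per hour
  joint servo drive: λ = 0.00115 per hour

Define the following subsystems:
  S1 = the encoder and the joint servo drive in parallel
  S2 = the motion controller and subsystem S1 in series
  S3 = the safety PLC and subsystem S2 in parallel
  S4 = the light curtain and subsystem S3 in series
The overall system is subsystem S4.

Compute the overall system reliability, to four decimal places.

0.8298

R(light curtain) = exp(−0.000511 × 250) = 0.880073
R(safety PLC) = exp(−0.00126 × 250) = 0.729789
R(motion controller) = exp(−0.000745 × 250) = 0.830066
R(encoder) = exp(−0.000893 × 250) = 0.799915
R(joint servo drive) = exp(−0.00115 × 250) = 0.750137
Parallel (encoder and joint servo drive): 1 − (1 − 0.799915)(1 − 0.750137) = 0.950006
Series (motion controller and [0.950006]): 0.830066 × 0.950006 = 0.788568
Parallel (safety PLC and [0.788568]): 1 − (1 − 0.729789)(1 − 0.788568) = 0.942869
Series (light curtain and [0.942869]): 0.880073 × 0.942869 = 0.8298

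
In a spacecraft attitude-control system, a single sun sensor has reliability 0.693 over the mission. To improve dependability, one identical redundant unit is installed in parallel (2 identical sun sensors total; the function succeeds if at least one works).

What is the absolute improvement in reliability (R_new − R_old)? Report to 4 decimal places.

0.2128

R_before = 0.693
R_after = 1 − (1 − 0.693)^2 = 0.9058
ΔR = 0.9058 − 0.693 = 0.2128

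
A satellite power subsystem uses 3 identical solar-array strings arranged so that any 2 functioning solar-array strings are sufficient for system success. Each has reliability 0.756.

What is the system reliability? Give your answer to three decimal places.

0.850

R = Σ_{i=2}^{3} C(3,i) p^i (1−p)^{3−i} with p = 0.756
C(3,2)·0.756^2·0.244^1 = 0.41836
C(3,3)·0.756^3·0.244^0 = 0.43208
Sum = 0.850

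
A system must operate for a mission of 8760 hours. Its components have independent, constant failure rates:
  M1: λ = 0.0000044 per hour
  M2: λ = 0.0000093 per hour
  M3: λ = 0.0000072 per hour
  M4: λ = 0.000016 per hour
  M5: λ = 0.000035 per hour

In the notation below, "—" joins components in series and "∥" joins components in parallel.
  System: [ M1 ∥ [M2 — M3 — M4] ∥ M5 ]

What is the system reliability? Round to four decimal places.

0.9975

R(M1) = exp(−0.0000044 × 8760) = 0.962189
R(M2) = exp(−0.0000093 × 8760) = 0.921762
R(M3) = exp(−0.0000072 × 8760) = 0.938876
R(M4) = exp(−0.000016 × 8760) = 0.869219
R(M5) = exp(−0.000035 × 8760) = 0.735945
Series (M2, M3, and M4): 0.921762 × 0.938876 × 0.869219 = 0.752240
Parallel (M1, [0.752240], and M5): 1 − (1 − 0.962189)(1 − 0.752240)(1 − 0.735945) = 0.9975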